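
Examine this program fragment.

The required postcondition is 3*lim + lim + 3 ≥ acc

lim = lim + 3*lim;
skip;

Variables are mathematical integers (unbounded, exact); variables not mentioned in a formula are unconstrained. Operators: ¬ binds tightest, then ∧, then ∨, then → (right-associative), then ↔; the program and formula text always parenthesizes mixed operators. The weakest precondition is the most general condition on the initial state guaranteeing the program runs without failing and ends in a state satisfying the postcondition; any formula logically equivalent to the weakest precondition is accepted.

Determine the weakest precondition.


Working backward. After the program, the postcondition 3*lim + lim + 3 ≥ acc must hold; in canonical form it is 4*lim ≥ acc - 3.
Before skip: 4*lim ≥ acc - 3
Before lim := lim + 3*lim: 16*lim ≥ acc - 3
Answer: WP = 16*lim ≥ acc - 3


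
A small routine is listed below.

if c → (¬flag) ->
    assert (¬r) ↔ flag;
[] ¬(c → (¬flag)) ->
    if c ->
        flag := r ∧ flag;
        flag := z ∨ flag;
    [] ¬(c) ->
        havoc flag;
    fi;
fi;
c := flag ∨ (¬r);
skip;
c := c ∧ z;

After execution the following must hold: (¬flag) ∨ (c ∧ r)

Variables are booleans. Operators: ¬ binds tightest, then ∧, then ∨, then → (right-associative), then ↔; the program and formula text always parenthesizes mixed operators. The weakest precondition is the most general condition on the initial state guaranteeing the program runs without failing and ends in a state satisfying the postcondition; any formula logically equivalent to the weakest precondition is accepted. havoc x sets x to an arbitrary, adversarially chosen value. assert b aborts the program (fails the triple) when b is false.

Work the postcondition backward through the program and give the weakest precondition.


Working backward. After the program, (¬flag) ∨ (c ∧ r) must hold.
Before c := c ∧ z: (¬flag) ∨ (c ∧ z ∧ r)
Before skip: (¬flag) ∨ (c ∧ z ∧ r)
Before c := flag ∨ (¬r): (¬flag) ∨ ((flag ∨ (¬r)) ∧ z ∧ r)
Then branch requires ((¬r) ↔ flag) ∧ ((¬flag) ∨ ((flag ∨ (¬r)) ∧ z ∧ r)); else branch requires (c → ((¬(z ∨ (r ∧ flag))) ∨ ((z ∨ (r ∧ flag) ∨ (¬r)) ∧ z ∧ r))) ∧ ((¬c) → (z ∧ r)).
Before the if: ((c → (¬flag)) → (((¬r) ↔ flag) ∧ ((¬flag) ∨ ((flag ∨ (¬r)) ∧ z ∧ r)))) ∧ ((¬(c → (¬flag))) → ((c → ((¬(z ∨ (r ∧ flag))) ∨ ((z ∨ (r ∧ flag) ∨ (¬r)) ∧ z ∧ r))) ∧ ((¬c) → (z ∧ r))))
Answer: WP = ((c → (¬flag)) → (((¬r) ↔ flag) ∧ ((¬flag) ∨ ((flag ∨ (¬r)) ∧ z ∧ r)))) ∧ ((¬(c → (¬flag))) → ((c → ((¬(z ∨ (r ∧ flag))) ∨ ((z ∨ (r ∧ flag) ∨ (¬r)) ∧ z ∧ r))) ∧ ((¬c) → (z ∧ r))))


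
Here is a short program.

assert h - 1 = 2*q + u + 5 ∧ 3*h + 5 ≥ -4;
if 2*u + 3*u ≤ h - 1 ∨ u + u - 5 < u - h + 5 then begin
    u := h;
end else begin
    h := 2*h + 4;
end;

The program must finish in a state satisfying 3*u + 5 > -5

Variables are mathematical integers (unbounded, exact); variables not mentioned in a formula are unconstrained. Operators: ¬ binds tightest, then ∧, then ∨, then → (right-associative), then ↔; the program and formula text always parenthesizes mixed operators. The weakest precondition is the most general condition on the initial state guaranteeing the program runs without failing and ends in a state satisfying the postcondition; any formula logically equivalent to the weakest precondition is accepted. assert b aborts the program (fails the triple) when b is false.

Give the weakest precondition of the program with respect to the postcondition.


Working backward. After the program, the postcondition 3*u + 5 > -5 must hold; in canonical form it is 3*u > -10.
Then branch requires 3*h > -10; else branch requires 3*u > -10.
Before the if: ((5*u ≤ h - 1 ∨ h + u < 10) → 3*h > -10) ∧ ((¬(5*u ≤ h - 1 ∨ h + u < 10)) → 3*u > -10)
Before assert h - 1 = 2*q + u + 5 ∧ 3*h + 5 ≥ -4: h = 2*q + u + 6 ∧ 3*h ≥ -9 ∧ ((5*u ≤ h - 1 ∨ h + u < 10) → 3*h > -10) ∧ ((¬(5*u ≤ h - 1 ∨ h + u < 10)) → 3*u > -10)
Answer: WP = h = 2*q + u + 6 ∧ 3*h ≥ -9 ∧ ((5*u ≤ h - 1 ∨ h + u < 10) → 3*h > -10) ∧ ((¬(5*u ≤ h - 1 ∨ h + u < 10)) → 3*u > -10)


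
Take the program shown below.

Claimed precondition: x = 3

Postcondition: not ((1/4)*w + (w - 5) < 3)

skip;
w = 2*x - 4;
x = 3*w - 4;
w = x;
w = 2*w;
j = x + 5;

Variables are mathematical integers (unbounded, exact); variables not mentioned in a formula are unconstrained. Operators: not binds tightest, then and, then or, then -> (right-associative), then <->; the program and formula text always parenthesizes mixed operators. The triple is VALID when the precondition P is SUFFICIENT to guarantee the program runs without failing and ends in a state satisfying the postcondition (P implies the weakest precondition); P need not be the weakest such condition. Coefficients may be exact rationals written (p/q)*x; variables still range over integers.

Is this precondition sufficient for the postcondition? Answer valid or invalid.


Working backward. After the program, the postcondition not ((1/4)*w + (w - 5) < 3) must hold; in canonical form it is not ((5/4)*w < 8).
Before j := x + 5: not ((5/4)*w < 8)
Before w := 2*w: not ((5/2)*w < 8)
Before w := x: not ((5/2)*x < 8)
Before x := 3*w - 4: not ((15/2)*w < 18)
Before w := 2*x - 4: not (15*x < 48)
Before skip: not (15*x < 48)
The weakest precondition is not (15*x < 48).
Check whether x = 3 implies it.
Countermodel: at the initial state x = 3, the precondition holds but the weakest precondition fails.
Answer: invalid


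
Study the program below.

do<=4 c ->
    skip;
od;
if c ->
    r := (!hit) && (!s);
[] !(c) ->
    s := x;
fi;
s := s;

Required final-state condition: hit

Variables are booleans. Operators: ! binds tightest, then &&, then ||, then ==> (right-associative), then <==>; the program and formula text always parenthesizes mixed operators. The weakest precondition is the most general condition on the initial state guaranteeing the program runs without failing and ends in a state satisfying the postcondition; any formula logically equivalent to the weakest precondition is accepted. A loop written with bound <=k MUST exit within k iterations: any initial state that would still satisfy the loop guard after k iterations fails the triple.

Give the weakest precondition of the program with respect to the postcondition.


Working backward. After the program, hit must hold.
Before s := s: hit
Then branch requires hit; else branch requires hit.
Before the if: (c ==> hit) && ((!c) ==> hit)
Before the loop (bound <=4), unroll the exhaustion recursion (WP_0 = exit-now case; WP_j = one more guarded iteration, up to j = 4):
  WP_0: (!c) && (c ==> hit) && ((!c) ==> hit)
  WP_1: (c ==> ((!c) && (c ==> hit) && ((!c) ==> hit))) && ((!c) ==> ((c ==> hit) && ((!c) ==> hit)))
  WP_2: (c ==> ((c ==> ((!c) && (c ==> hit) && ((!c) ==> hit))) && ((!c) ==> ((c ==> hit) && ((!c) ==> hit))))) && ((!c) ==> ((c ==> hit) && ((!c) ==> hit)))
  WP_3: (c ==> ((c ==> ((c ==> ((!c) && (c ==> hit) && ((!c) ==> hit))) && ((!c) ==> ((c ==> hit) && ((!c) ==> hit))))) && ((!c) ==> ((c ==> hit) && ((!c) ==> hit))))) && ((!c) ==> ((c ==> hit) && ((!c) ==> hit)))
  WP_4: (c ==> ((c ==> ((c ==> ((c ==> ((!c) && (c ==> hit) && ((!c) ==> hit))) && ((!c) ==> ((c ==> hit) && ((!c) ==> hit))))) && ((!c) ==> ((c ==> hit) && ((!c) ==> hit))))) && ((!c) ==> ((c ==> hit) && ((!c) ==> hit))))) && ((!c) ==> ((c ==> hit) && ((!c) ==> hit)))
So before the loop: (c ==> ((c ==> ((c ==> ((c ==> ((!c) && (c ==> hit) && ((!c) ==> hit))) && ((!c) ==> ((c ==> hit) && ((!c) ==> hit))))) && ((!c) ==> ((c ==> hit) && ((!c) ==> hit))))) && ((!c) ==> ((c ==> hit) && ((!c) ==> hit))))) && ((!c) ==> ((c ==> hit) && ((!c) ==> hit)))
Answer: WP = (c ==> ((c ==> ((c ==> ((c ==> ((!c) && (c ==> hit) && ((!c) ==> hit))) && ((!c) ==> ((c ==> hit) && ((!c) ==> hit))))) && ((!c) ==> ((c ==> hit) && ((!c) ==> hit))))) && ((!c) ==> ((c ==> hit) && ((!c) ==> hit))))) && ((!c) ==> ((c ==> hit) && ((!c) ==> hit)))


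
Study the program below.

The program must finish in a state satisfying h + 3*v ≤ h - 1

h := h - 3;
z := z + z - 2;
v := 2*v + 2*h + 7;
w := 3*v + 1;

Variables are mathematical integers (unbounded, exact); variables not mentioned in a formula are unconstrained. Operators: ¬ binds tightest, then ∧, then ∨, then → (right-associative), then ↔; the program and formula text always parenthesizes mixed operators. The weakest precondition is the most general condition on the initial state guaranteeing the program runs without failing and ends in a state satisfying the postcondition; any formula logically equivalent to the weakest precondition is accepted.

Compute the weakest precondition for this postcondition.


Working backward. After the program, the postcondition h + 3*v ≤ h - 1 must hold; in canonical form it is 3*v ≤ -1.
Before w := 3*v + 1: 3*v ≤ -1
Before v := 2*v + 2*h + 7: 6*h + 6*v ≤ -22
Before z := z + z - 2: 6*h + 6*v ≤ -22
Before h := h - 3: 6*h + 6*v ≤ -4
Answer: WP = 6*h + 6*v ≤ -4


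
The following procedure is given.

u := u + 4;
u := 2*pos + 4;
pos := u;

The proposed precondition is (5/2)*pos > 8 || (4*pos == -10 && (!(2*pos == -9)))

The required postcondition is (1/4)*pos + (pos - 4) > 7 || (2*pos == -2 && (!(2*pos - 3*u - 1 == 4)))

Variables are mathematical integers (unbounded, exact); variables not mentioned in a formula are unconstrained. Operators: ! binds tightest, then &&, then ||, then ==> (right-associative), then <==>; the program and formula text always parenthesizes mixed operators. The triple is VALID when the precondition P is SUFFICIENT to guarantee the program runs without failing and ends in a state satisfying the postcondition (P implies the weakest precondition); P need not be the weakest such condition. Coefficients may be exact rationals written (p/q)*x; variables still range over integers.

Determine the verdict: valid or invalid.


Working backward. After the program, the postcondition (1/4)*pos + (pos - 4) > 7 || (2*pos == -2 && (!(2*pos - 3*u - 1 == 4))) must hold; in canonical form it is (5/4)*pos > 11 || (2*pos == -2 && (!(2*pos == 3*u + 5))).
Before pos := u: (5/4)*u > 11 || (2*u == -2 && (!(u == -5)))
Before u := 2*pos + 4: (5/2)*pos > 6 || (4*pos == -10 && (!(2*pos == -9)))
Before u := u + 4: (5/2)*pos > 6 || (4*pos == -10 && (!(2*pos == -9)))
The weakest precondition is (5/2)*pos > 6 || (4*pos == -10 && (!(2*pos == -9))).
Check whether (5/2)*pos > 8 || (4*pos == -10 && (!(2*pos == -9))) implies it.
Every state satisfying the precondition satisfies the weakest precondition: the implication holds.
Answer: valid


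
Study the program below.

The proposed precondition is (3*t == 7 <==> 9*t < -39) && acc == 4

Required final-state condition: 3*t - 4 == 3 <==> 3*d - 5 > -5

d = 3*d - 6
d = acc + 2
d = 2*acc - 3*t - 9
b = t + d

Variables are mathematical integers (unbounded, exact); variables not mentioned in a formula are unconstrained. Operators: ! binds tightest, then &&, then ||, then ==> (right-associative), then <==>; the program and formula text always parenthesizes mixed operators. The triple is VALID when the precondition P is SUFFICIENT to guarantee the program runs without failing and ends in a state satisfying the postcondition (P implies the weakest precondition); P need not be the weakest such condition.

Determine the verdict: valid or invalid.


Working backward. After the program, the postcondition 3*t - 4 == 3 <==> 3*d - 5 > -5 must hold; in canonical form it is 3*t == 7 <==> 3*d > 0.
Before b := t + d: 3*t == 7 <==> 3*d > 0
Before d := 2*acc - 3*t - 9: 3*t == 7 <==> 6*acc > 9*t + 27
Before d := acc + 2: 3*t == 7 <==> 6*acc > 9*t + 27
Before d := 3*d - 6: 3*t == 7 <==> 6*acc > 9*t + 27
The weakest precondition is 3*t == 7 <==> 6*acc > 9*t + 27.
Check whether (3*t == 7 <==> 9*t < -39) && acc == 4 implies it.
Countermodel: at the initial state acc = 4, t = -4, the precondition holds but the weakest precondition fails.
Answer: invalid


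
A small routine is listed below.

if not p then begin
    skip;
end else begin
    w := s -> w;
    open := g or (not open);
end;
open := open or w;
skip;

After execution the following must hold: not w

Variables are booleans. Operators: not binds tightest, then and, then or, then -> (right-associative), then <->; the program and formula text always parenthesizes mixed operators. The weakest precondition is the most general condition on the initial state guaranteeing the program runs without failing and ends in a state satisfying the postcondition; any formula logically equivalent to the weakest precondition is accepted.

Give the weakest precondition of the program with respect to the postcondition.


Working backward. After the program, not w must hold.
Before skip: not w
Before open := open or w: not w
Then branch requires not w; else branch requires not (s -> w).
Before the if: ((not p) -> (not w)) and (p -> (not (s -> w)))
Answer: WP = ((not p) -> (not w)) and (p -> (not (s -> w)))


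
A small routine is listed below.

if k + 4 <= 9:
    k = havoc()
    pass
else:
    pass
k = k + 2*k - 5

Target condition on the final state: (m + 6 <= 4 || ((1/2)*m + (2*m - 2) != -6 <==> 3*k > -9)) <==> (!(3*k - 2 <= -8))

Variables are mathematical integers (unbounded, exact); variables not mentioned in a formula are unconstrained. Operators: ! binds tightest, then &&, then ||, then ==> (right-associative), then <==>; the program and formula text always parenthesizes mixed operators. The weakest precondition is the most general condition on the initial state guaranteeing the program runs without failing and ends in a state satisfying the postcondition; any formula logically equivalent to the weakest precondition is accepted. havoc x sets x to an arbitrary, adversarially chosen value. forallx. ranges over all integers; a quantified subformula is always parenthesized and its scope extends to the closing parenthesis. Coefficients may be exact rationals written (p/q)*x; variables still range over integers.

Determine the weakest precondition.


Working backward. After the program, the postcondition (m + 6 <= 4 || ((1/2)*m + (2*m - 2) != -6 <==> 3*k > -9)) <==> (!(3*k - 2 <= -8)) must hold; in canonical form it is (m <= -2 || ((5/2)*m != -4 <==> 3*k > -9)) <==> (!(3*k <= -6)).
Before k := k + 2*k - 5: (m <= -2 || ((5/2)*m != -4 <==> 9*k > 6)) <==> (!(9*k <= 9))
Then branch requires forall k_1. ((m <= -2 || ((5/2)*m != -4 <==> 9*k_1 > 6)) <==> (!(9*k_1 <= 9))); else branch requires (m <= -2 || ((5/2)*m != -4 <==> 9*k > 6)) <==> (!(9*k <= 9)).
Before the if: (k <= 5 ==> (forall k_1. ((m <= -2 || ((5/2)*m != -4 <==> 9*k_1 > 6)) <==> (!(9*k_1 <= 9))))) && ((!(k <= 5)) ==> ((m <= -2 || ((5/2)*m != -4 <==> 9*k > 6)) <==> (!(9*k <= 9))))
Answer: WP = (k <= 5 ==> (forall k_1. ((m <= -2 || ((5/2)*m != -4 <==> 9*k_1 > 6)) <==> (!(9*k_1 <= 9))))) && ((!(k <= 5)) ==> ((m <= -2 || ((5/2)*m != -4 <==> 9*k > 6)) <==> (!(9*k <= 9))))


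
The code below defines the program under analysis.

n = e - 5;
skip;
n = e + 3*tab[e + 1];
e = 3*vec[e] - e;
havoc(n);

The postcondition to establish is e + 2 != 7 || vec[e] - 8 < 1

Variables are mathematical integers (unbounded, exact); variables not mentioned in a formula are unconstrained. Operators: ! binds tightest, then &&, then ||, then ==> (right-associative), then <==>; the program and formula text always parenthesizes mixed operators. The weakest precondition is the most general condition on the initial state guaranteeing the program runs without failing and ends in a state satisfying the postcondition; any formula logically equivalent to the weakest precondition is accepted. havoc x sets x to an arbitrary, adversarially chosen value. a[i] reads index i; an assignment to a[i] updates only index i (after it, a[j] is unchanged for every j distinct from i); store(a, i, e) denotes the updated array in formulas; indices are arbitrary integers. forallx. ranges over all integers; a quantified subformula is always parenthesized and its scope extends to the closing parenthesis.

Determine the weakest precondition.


Working backward. After the program, the postcondition e + 2 != 7 || vec[e] - 8 < 1 must hold; in canonical form it is e != 5 || vec[e] < 9.
Before havoc n: e != 5 || vec[e] < 9
Before e := 3*vec[e] - e: 3*vec[e] != e + 5 || vec[3*vec[e] - e] < 9
Before n := e + 3*tab[e + 1]: 3*vec[e] != e + 5 || vec[3*vec[e] - e] < 9
Before skip: 3*vec[e] != e + 5 || vec[3*vec[e] - e] < 9
Before n := e - 5: 3*vec[e] != e + 5 || vec[3*vec[e] - e] < 9
Answer: WP = 3*vec[e] != e + 5 || vec[3*vec[e] - e] < 9


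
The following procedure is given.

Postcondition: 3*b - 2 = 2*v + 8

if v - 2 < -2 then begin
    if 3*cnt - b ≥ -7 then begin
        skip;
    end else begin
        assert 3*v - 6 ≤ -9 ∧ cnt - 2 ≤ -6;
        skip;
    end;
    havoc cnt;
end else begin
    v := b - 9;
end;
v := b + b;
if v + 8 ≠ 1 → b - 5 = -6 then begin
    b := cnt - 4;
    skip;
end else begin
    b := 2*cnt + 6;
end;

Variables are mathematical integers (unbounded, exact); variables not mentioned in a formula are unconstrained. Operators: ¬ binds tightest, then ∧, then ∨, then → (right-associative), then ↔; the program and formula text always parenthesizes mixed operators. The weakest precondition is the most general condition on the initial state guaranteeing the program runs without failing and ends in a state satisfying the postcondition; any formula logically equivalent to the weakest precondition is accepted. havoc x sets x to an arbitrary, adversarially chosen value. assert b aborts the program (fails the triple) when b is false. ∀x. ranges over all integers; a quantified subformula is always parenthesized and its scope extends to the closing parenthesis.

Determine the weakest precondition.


Working backward. After the program, the postcondition 3*b - 2 = 2*v + 8 must hold; in canonical form it is 3*b = 2*v + 10.
Then branch requires 3*cnt = 2*v + 22; else branch requires 6*cnt = 2*v - 8.
Before the if: ((v ≠ -7 → b = -1) → 3*cnt = 2*v + 22) ∧ ((¬(v ≠ -7 → b = -1)) → 6*cnt = 2*v - 8)
Before v := b + b: ((2*b ≠ -7 → b = -1) → 3*cnt = 4*b + 22) ∧ ((¬(2*b ≠ -7 → b = -1)) → 6*cnt = 4*b - 8)
Then branch requires (3*cnt ≥ b - 7 → (∀cnt_1. (((2*b ≠ -7 → b = -1) → 3*cnt_1 = 4*b + 22) ∧ ((¬(2*b ≠ -7 → b = -1)) → 6*cnt_1 = 4*b - 8)))) ∧ ((¬(3*cnt ≥ b - 7)) → (3*v ≤ -3 ∧ cnt ≤ -4 ∧ (∀cnt_1. (((2*b ≠ -7 → b = -1) → 3*cnt_1 = 4*b + 22) ∧ ((¬(2*b ≠ -7 → b = -1)) → 6*cnt_1 = 4*b - 8))))); else branch requires ((2*b ≠ -7 → b = -1) → 3*cnt = 4*b + 22) ∧ ((¬(2*b ≠ -7 → b = -1)) → 6*cnt = 4*b - 8).
Before the if: (v < 0 → ((3*cnt ≥ b - 7 → (∀cnt_1. (((2*b ≠ -7 → b = -1) → 3*cnt_1 = 4*b + 22) ∧ ((¬(2*b ≠ -7 → b = -1)) → 6*cnt_1 = 4*b - 8)))) ∧ ((¬(3*cnt ≥ b - 7)) → (3*v ≤ -3 ∧ cnt ≤ -4 ∧ (∀cnt_1. (((2*b ≠ -7 → b = -1) → 3*cnt_1 = 4*b + 22) ∧ ((¬(2*b ≠ -7 → b = -1)) → 6*cnt_1 = 4*b - 8))))))) ∧ ((¬(v < 0)) → (((2*b ≠ -7 → b = -1) → 3*cnt = 4*b + 22) ∧ ((¬(2*b ≠ -7 → b = -1)) → 6*cnt = 4*b - 8)))
Answer: WP = (v < 0 → ((3*cnt ≥ b - 7 → (∀cnt_1. (((2*b ≠ -7 → b = -1) → 3*cnt_1 = 4*b + 22) ∧ ((¬(2*b ≠ -7 → b = -1)) → 6*cnt_1 = 4*b - 8)))) ∧ ((¬(3*cnt ≥ b - 7)) → (3*v ≤ -3 ∧ cnt ≤ -4 ∧ (∀cnt_1. (((2*b ≠ -7 → b = -1) → 3*cnt_1 = 4*b + 22) ∧ ((¬(2*b ≠ -7 → b = -1)) → 6*cnt_1 = 4*b - 8))))))) ∧ ((¬(v < 0)) → (((2*b ≠ -7 → b = -1) → 3*cnt = 4*b + 22) ∧ ((¬(2*b ≠ -7 → b = -1)) → 6*cnt = 4*b - 8)))


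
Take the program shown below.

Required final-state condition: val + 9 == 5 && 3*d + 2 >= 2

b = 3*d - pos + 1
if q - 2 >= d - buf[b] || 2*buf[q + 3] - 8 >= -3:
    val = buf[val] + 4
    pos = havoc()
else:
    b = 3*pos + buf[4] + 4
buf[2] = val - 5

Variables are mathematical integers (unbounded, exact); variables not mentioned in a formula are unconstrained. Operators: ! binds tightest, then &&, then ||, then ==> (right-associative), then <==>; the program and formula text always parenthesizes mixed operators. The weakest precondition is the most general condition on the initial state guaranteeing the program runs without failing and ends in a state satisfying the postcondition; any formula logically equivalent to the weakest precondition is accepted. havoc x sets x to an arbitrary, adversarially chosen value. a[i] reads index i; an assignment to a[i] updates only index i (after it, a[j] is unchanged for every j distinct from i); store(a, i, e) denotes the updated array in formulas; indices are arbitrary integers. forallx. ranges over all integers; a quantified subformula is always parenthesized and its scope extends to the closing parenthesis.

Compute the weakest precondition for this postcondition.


Working backward. After the program, the postcondition val + 9 == 5 && 3*d + 2 >= 2 must hold; in canonical form it is val == -4 && 3*d >= 0.
Before buf[2] := val - 5: val == -4 && 3*d >= 0
Then branch requires buf[val] == -8 && 3*d >= 0; else branch requires val == -4 && 3*d >= 0.
Before the if: ((buf[b] + q >= d + 2 || 2*buf[q + 3] >= 5) ==> (buf[val] == -8 && 3*d >= 0)) && ((!(buf[b] + q >= d + 2 || 2*buf[q + 3] >= 5)) ==> (val == -4 && 3*d >= 0))
Before b := 3*d - pos + 1: ((buf[3*d - pos + 1] + q >= d + 2 || 2*buf[q + 3] >= 5) ==> (buf[val] == -8 && 3*d >= 0)) && ((!(buf[3*d - pos + 1] + q >= d + 2 || 2*buf[q + 3] >= 5)) ==> (val == -4 && 3*d >= 0))
Answer: WP = ((buf[3*d - pos + 1] + q >= d + 2 || 2*buf[q + 3] >= 5) ==> (buf[val] == -8 && 3*d >= 0)) && ((!(buf[3*d - pos + 1] + q >= d + 2 || 2*buf[q + 3] >= 5)) ==> (val == -4 && 3*d >= 0))


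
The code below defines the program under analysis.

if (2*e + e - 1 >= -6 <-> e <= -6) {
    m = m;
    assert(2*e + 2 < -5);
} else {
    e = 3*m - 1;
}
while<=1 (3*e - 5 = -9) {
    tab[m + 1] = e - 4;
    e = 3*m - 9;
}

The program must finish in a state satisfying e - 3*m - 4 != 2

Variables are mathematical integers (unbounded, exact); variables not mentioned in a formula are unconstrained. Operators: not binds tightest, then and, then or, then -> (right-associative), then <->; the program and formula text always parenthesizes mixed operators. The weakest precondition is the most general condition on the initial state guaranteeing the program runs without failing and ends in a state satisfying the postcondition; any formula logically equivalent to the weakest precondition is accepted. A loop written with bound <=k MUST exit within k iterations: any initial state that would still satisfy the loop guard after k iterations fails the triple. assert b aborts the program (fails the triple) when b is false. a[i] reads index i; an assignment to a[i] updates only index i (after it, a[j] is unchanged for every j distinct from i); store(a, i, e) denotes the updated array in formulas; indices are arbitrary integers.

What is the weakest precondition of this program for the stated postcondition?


Working backward. After the program, the postcondition e - 3*m - 4 != 2 must hold; in canonical form it is e != 3*m + 6.
Before the loop (bound <=1), unroll the exhaustion recursion (WP_0 = exit-now case; WP_j = one more guarded iteration, up to j = 1):
  WP_0: (not (3*e = -4)) and e != 3*m + 6
  WP_1: (3*e = -4 -> (not (9*m = 23))) and ((not (3*e = -4)) -> e != 3*m + 6)
So before the loop: (3*e = -4 -> (not (9*m = 23))) and ((not (3*e = -4)) -> e != 3*m + 6)
Then branch requires 2*e < -7 and (3*e = -4 -> (not (9*m = 23))) and ((not (3*e = -4)) -> e != 3*m + 6); else branch requires 9*m = -1 -> (not (9*m = 23)).
Before the if: ((3*e >= -5 <-> e <= -6) -> (2*e < -7 and (3*e = -4 -> (not (9*m = 23))) and ((not (3*e = -4)) -> e != 3*m + 6))) and ((not (3*e >= -5 <-> e <= -6)) -> (9*m = -1 -> (not (9*m = 23))))
Answer: WP = ((3*e >= -5 <-> e <= -6) -> (2*e < -7 and (3*e = -4 -> (not (9*m = 23))) and ((not (3*e = -4)) -> e != 3*m + 6))) and ((not (3*e >= -5 <-> e <= -6)) -> (9*m = -1 -> (not (9*m = 23))))


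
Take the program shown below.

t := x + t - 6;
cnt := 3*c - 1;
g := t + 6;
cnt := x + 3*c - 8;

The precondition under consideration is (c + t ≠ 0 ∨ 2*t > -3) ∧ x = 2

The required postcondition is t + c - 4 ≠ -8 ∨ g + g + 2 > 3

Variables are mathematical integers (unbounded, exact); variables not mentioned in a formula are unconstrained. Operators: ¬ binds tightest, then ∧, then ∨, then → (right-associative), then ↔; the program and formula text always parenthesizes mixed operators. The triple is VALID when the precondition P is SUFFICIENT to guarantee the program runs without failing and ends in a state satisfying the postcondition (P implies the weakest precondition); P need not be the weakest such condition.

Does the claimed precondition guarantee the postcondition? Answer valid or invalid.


Working backward. After the program, the postcondition t + c - 4 ≠ -8 ∨ g + g + 2 > 3 must hold; in canonical form it is c + t ≠ -4 ∨ 2*g > 1.
Before cnt := x + 3*c - 8: c + t ≠ -4 ∨ 2*g > 1
Before g := t + 6: c + t ≠ -4 ∨ 2*t > -11
Before cnt := 3*c - 1: c + t ≠ -4 ∨ 2*t > -11
Before t := x + t - 6: c + t + x ≠ 2 ∨ 2*t + 2*x > 1
The weakest precondition is c + t + x ≠ 2 ∨ 2*t + 2*x > 1.
Check whether (c + t ≠ 0 ∨ 2*t > -3) ∧ x = 2 implies it.
Every state satisfying the precondition satisfies the weakest precondition: the implication holds.
Answer: valid


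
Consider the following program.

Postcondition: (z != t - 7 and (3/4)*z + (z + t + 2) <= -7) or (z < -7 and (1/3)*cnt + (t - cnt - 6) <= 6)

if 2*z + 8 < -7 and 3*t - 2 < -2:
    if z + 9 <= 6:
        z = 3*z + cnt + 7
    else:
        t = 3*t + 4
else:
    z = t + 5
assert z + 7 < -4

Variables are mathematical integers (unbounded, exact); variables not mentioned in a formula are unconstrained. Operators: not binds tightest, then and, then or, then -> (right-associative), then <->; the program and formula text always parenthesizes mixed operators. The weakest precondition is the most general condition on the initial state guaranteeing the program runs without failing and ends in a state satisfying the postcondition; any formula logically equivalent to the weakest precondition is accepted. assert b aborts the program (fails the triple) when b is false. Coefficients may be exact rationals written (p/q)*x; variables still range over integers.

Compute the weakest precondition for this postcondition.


Working backward. After the program, the postcondition (z != t - 7 and (3/4)*z + (z + t + 2) <= -7) or (z < -7 and (1/3)*cnt + (t - cnt - 6) <= 6) must hold; in canonical form it is (z != t - 7 and t + (7/4)*z <= -9) or (z < -7 and t <= (2/3)*cnt + 12).
Before assert z + 7 < -4: z < -11 and ((z != t - 7 and t + (7/4)*z <= -9) or (z < -7 and t <= (2/3)*cnt + 12))
Then branch requires (z <= -3 -> (cnt + 3*z < -18 and ((cnt + 3*z != t - 14 and (7/4)*cnt + t + (21/4)*z <= -85/4) or (cnt + 3*z < -14 and t <= (2/3)*cnt + 12)))) and ((not (z <= -3)) -> (z < -11 and ((z != 3*t - 3 and 3*t + (7/4)*z <= -13) or (z < -7 and 3*t <= (2/3)*cnt + 8)))); else branch requires t < -16 and ((11/4)*t <= -71/4 or (t < -12 and t <= (2/3)*cnt + 12)).
Before the if: ((2*z < -15 and 3*t < 0) -> ((z <= -3 -> (cnt + 3*z < -18 and ((cnt + 3*z != t - 14 and (7/4)*cnt + t + (21/4)*z <= -85/4) or (cnt + 3*z < -14 and t <= (2/3)*cnt + 12)))) and ((not (z <= -3)) -> (z < -11 and ((z != 3*t - 3 and 3*t + (7/4)*z <= -13) or (z < -7 and 3*t <= (2/3)*cnt + 8)))))) and ((not (2*z < -15 and 3*t < 0)) -> (t < -16 and ((11/4)*t <= -71/4 or (t < -12 and t <= (2/3)*cnt + 12))))
Answer: WP = ((2*z < -15 and 3*t < 0) -> ((z <= -3 -> (cnt + 3*z < -18 and ((cnt + 3*z != t - 14 and (7/4)*cnt + t + (21/4)*z <= -85/4) or (cnt + 3*z < -14 and t <= (2/3)*cnt + 12)))) and ((not (z <= -3)) -> (z < -11 and ((z != 3*t - 3 and 3*t + (7/4)*z <= -13) or (z < -7 and 3*t <= (2/3)*cnt + 8)))))) and ((not (2*z < -15 and 3*t < 0)) -> (t < -16 and ((11/4)*t <= -71/4 or (t < -12 and t <= (2/3)*cnt + 12))))


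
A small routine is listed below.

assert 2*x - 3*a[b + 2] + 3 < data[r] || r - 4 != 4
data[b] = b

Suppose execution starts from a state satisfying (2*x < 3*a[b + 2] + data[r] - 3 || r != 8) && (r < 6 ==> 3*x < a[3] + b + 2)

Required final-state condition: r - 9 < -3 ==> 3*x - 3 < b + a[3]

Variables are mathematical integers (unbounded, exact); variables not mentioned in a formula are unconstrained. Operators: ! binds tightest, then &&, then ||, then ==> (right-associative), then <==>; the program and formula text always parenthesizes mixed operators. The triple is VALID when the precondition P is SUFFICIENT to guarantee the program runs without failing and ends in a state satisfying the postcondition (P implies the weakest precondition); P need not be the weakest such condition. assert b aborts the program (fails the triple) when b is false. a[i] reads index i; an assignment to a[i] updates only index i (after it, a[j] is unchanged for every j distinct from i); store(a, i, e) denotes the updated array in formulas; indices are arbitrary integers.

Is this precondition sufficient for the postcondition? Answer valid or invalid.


Working backward. After the program, the postcondition r - 9 < -3 ==> 3*x - 3 < b + a[3] must hold; in canonical form it is r < 6 ==> 3*x < a[3] + b + 3.
Before data[b] := b: r < 6 ==> 3*x < a[3] + b + 3
Before assert 2*x - 3*a[b + 2] + 3 < data[r] || r - 4 != 4: (2*x < 3*a[b + 2] + data[r] - 3 || r != 8) && (r < 6 ==> 3*x < a[3] + b + 3)
The weakest precondition is (2*x < 3*a[b + 2] + data[r] - 3 || r != 8) && (r < 6 ==> 3*x < a[3] + b + 3).
Check whether (2*x < 3*a[b + 2] + data[r] - 3 || r != 8) && (r < 6 ==> 3*x < a[3] + b + 2) implies it.
Every state satisfying the precondition satisfies the weakest precondition: the implication holds.
Answer: valid


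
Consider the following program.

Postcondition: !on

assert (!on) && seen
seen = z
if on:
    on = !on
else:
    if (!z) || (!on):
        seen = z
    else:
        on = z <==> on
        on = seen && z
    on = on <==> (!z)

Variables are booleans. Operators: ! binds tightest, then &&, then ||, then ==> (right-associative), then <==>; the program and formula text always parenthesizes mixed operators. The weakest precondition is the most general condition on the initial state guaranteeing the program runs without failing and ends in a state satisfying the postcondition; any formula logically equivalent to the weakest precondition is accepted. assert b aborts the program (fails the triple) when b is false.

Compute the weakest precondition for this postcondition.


Working backward. After the program, !on must hold.
Then branch requires on; else branch requires (((!z) || (!on)) ==> (!(on <==> (!z)))) && ((!((!z) || (!on))) ==> (!((seen && z) <==> (!z)))).
Before the if: (!on) ==> ((((!z) || (!on)) ==> (!(on <==> (!z)))) && ((!((!z) || (!on))) ==> (!((seen && z) <==> (!z)))))
Before seen := z: (!on) ==> ((((!z) || (!on)) ==> (!(on <==> (!z)))) && ((!((!z) || (!on))) ==> (!(z <==> (!z)))))
Before assert (!on) && seen: (!on) && seen && ((!on) ==> ((((!z) || (!on)) ==> (!(on <==> (!z)))) && ((!((!z) || (!on))) ==> (!(z <==> (!z))))))
Answer: WP = (!on) && seen && ((!on) ==> ((((!z) || (!on)) ==> (!(on <==> (!z)))) && ((!((!z) || (!on))) ==> (!(z <==> (!z))))))


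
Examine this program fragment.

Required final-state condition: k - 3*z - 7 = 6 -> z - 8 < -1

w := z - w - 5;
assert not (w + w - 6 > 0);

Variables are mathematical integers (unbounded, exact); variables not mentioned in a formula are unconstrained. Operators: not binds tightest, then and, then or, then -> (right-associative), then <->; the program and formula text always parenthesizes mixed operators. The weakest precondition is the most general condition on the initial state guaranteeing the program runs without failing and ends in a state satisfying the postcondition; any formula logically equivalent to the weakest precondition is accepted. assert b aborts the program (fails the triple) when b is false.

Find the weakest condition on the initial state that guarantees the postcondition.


Working backward. After the program, the postcondition k - 3*z - 7 = 6 -> z - 8 < -1 must hold; in canonical form it is k = 3*z + 13 -> z < 7.
Before assert not (w + w - 6 > 0): (not (2*w > 6)) and (k = 3*z + 13 -> z < 7)
Before w := z - w - 5: (not (2*z > 2*w + 16)) and (k = 3*z + 13 -> z < 7)
Answer: WP = (not (2*z > 2*w + 16)) and (k = 3*z + 13 -> z < 7)


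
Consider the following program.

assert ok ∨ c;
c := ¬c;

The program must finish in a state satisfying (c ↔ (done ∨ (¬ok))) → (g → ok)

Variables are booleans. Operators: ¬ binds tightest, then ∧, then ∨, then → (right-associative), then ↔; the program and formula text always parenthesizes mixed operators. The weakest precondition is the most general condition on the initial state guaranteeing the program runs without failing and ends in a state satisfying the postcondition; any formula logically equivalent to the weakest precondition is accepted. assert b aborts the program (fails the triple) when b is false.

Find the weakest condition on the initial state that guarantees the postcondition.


Working backward. After the program, (c ↔ (done ∨ (¬ok))) → (g → ok) must hold.
Before c := ¬c: ((¬c) ↔ (done ∨ (¬ok))) → (g → ok)
Before assert ok ∨ c: (ok ∨ c) ∧ (((¬c) ↔ (done ∨ (¬ok))) → (g → ok))
Answer: WP = (ok ∨ c) ∧ (((¬c) ↔ (done ∨ (¬ok))) → (g → ok))


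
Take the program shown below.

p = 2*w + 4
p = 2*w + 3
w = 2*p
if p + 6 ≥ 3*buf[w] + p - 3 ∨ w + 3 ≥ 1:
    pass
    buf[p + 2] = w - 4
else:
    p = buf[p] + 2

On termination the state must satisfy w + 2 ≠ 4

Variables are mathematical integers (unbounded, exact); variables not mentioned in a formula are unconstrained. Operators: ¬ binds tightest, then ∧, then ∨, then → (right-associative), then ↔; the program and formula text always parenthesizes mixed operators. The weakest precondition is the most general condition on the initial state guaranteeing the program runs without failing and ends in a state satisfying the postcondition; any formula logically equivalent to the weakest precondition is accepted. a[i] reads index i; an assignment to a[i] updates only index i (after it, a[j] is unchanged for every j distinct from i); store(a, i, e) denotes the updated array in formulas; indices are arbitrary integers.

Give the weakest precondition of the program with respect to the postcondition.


Working backward. After the program, the postcondition w + 2 ≠ 4 must hold; in canonical form it is w ≠ 2.
Then branch requires w ≠ 2; else branch requires w ≠ 2.
Before the if: ((3*buf[w] ≤ 9 ∨ w ≥ -2) → w ≠ 2) ∧ ((¬(3*buf[w] ≤ 9 ∨ w ≥ -2)) → w ≠ 2)
Before w := 2*p: ((3*buf[2*p] ≤ 9 ∨ 2*p ≥ -2) → 2*p ≠ 2) ∧ ((¬(3*buf[2*p] ≤ 9 ∨ 2*p ≥ -2)) → 2*p ≠ 2)
Before p := 2*w + 3: ((3*buf[4*w + 6] ≤ 9 ∨ 4*w ≥ -8) → 4*w ≠ -4) ∧ ((¬(3*buf[4*w + 6] ≤ 9 ∨ 4*w ≥ -8)) → 4*w ≠ -4)
Before p := 2*w + 4: ((3*buf[4*w + 6] ≤ 9 ∨ 4*w ≥ -8) → 4*w ≠ -4) ∧ ((¬(3*buf[4*w + 6] ≤ 9 ∨ 4*w ≥ -8)) → 4*w ≠ -4)
Answer: WP = ((3*buf[4*w + 6] ≤ 9 ∨ 4*w ≥ -8) → 4*w ≠ -4) ∧ ((¬(3*buf[4*w + 6] ≤ 9 ∨ 4*w ≥ -8)) → 4*w ≠ -4)


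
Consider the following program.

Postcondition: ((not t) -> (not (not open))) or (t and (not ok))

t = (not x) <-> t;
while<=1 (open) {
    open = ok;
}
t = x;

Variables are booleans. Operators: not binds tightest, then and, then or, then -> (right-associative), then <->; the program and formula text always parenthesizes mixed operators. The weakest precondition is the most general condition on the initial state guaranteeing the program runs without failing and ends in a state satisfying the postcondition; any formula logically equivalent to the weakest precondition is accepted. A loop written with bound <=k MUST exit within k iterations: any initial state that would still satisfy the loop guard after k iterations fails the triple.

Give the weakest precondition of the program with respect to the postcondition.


Working backward. After the program, the postcondition ((not t) -> (not (not open))) or (t and (not ok)) must hold; in canonical form it is ((not t) -> open) or (t and (not ok)).
Before t := x: ((not x) -> open) or (x and (not ok))
Before the loop (bound <=1), unroll the exhaustion recursion (WP_0 = exit-now case; WP_j = one more guarded iteration, up to j = 1):
  WP_0: (not open) and (((not x) -> open) or (x and (not ok)))
  WP_1: (open -> ((not ok) and (((not x) -> ok) or (x and (not ok))))) and ((not open) -> (((not x) -> open) or (x and (not ok))))
So before the loop: (open -> ((not ok) and (((not x) -> ok) or (x and (not ok))))) and ((not open) -> (((not x) -> open) or (x and (not ok))))
Before t := (not x) <-> t: (open -> ((not ok) and (((not x) -> ok) or (x and (not ok))))) and ((not open) -> (((not x) -> open) or (x and (not ok))))
Answer: WP = (open -> ((not ok) and (((not x) -> ok) or (x and (not ok))))) and ((not open) -> (((not x) -> open) or (x and (not ok))))


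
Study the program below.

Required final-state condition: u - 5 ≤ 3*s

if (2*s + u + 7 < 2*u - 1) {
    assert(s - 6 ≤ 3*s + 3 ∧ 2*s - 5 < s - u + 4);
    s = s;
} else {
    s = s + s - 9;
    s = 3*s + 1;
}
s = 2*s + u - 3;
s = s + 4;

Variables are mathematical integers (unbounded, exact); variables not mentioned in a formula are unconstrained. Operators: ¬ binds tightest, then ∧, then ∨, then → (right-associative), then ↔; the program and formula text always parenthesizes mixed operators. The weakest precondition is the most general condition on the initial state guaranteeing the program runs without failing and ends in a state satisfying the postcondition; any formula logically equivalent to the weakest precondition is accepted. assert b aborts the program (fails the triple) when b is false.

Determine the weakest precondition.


Working backward. After the program, the postcondition u - 5 ≤ 3*s must hold; in canonical form it is u ≤ 3*s + 5.
Before s := s + 4: u ≤ 3*s + 17
Before s := 2*s + u - 3: 6*s + 2*u ≥ -8
Then branch requires 2*s ≥ -9 ∧ s + u < 9 ∧ 6*s + 2*u ≥ -8; else branch requires 36*s + 2*u ≥ 148.
Before the if: (2*s < u - 8 → (2*s ≥ -9 ∧ s + u < 9 ∧ 6*s + 2*u ≥ -8)) ∧ ((¬(2*s < u - 8)) → 36*s + 2*u ≥ 148)
Answer: WP = (2*s < u - 8 → (2*s ≥ -9 ∧ s + u < 9 ∧ 6*s + 2*u ≥ -8)) ∧ ((¬(2*s < u - 8)) → 36*s + 2*u ≥ 148)


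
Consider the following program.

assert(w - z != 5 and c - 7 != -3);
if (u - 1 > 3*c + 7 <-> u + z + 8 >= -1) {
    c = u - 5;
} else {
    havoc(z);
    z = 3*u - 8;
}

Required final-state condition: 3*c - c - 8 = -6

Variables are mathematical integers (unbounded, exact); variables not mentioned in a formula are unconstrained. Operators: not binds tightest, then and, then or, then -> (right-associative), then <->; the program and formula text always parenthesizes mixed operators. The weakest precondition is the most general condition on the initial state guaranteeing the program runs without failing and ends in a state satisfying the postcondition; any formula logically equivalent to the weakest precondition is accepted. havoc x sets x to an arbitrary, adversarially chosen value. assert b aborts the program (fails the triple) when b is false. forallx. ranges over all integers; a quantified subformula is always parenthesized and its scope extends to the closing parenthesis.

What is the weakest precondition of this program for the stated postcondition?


Working backward. After the program, the postcondition 3*c - c - 8 = -6 must hold; in canonical form it is 2*c = 2.
Then branch requires 2*u = 12; else branch requires 2*c = 2.
Before the if: ((u > 3*c + 8 <-> u + z >= -9) -> 2*u = 12) and ((not (u > 3*c + 8 <-> u + z >= -9)) -> 2*c = 2)
Before assert w - z != 5 and c - 7 != -3: w != z + 5 and c != 4 and ((u > 3*c + 8 <-> u + z >= -9) -> 2*u = 12) and ((not (u > 3*c + 8 <-> u + z >= -9)) -> 2*c = 2)
Answer: WP = w != z + 5 and c != 4 and ((u > 3*c + 8 <-> u + z >= -9) -> 2*u = 12) and ((not (u > 3*c + 8 <-> u + z >= -9)) -> 2*c = 2)


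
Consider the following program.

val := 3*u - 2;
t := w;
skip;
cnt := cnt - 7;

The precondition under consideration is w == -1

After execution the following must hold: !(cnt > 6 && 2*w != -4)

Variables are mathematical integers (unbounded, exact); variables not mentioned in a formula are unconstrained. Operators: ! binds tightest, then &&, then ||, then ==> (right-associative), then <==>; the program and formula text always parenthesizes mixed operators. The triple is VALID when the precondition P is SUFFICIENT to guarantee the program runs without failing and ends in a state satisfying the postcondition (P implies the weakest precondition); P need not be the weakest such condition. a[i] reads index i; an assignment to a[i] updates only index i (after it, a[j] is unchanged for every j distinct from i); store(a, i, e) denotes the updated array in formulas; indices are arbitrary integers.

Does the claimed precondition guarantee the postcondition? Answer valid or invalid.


Working backward. After the program, !(cnt > 6 && 2*w != -4) must hold.
Before cnt := cnt - 7: !(cnt > 13 && 2*w != -4)
Before skip: !(cnt > 13 && 2*w != -4)
Before t := w: !(cnt > 13 && 2*w != -4)
Before val := 3*u - 2: !(cnt > 13 && 2*w != -4)
The weakest precondition is !(cnt > 13 && 2*w != -4).
Check whether w == -1 implies it.
Countermodel: at the initial state cnt = 14, w = -1, the precondition holds but the weakest precondition fails.
Answer: invalid
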